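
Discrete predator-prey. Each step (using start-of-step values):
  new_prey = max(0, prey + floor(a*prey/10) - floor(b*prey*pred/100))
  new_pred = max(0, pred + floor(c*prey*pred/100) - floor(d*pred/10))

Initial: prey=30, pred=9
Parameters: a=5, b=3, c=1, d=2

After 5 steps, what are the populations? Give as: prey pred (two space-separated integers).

Step 1: prey: 30+15-8=37; pred: 9+2-1=10
Step 2: prey: 37+18-11=44; pred: 10+3-2=11
Step 3: prey: 44+22-14=52; pred: 11+4-2=13
Step 4: prey: 52+26-20=58; pred: 13+6-2=17
Step 5: prey: 58+29-29=58; pred: 17+9-3=23

Answer: 58 23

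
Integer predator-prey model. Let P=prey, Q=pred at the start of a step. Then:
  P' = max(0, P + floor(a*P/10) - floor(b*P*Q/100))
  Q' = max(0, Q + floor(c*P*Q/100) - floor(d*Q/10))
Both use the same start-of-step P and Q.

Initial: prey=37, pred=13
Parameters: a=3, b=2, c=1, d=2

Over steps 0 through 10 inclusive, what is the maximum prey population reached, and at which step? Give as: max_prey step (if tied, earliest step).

Answer: 39 1

Derivation:
Step 1: prey: 37+11-9=39; pred: 13+4-2=15
Step 2: prey: 39+11-11=39; pred: 15+5-3=17
Step 3: prey: 39+11-13=37; pred: 17+6-3=20
Step 4: prey: 37+11-14=34; pred: 20+7-4=23
Step 5: prey: 34+10-15=29; pred: 23+7-4=26
Step 6: prey: 29+8-15=22; pred: 26+7-5=28
Step 7: prey: 22+6-12=16; pred: 28+6-5=29
Step 8: prey: 16+4-9=11; pred: 29+4-5=28
Step 9: prey: 11+3-6=8; pred: 28+3-5=26
Step 10: prey: 8+2-4=6; pred: 26+2-5=23
Max prey = 39 at step 1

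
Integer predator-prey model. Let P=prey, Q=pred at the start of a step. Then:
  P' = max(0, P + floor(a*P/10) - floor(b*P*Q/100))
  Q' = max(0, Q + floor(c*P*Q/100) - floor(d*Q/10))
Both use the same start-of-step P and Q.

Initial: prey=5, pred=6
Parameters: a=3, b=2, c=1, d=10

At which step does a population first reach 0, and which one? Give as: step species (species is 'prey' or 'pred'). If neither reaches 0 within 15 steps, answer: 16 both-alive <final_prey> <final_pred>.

Step 1: prey: 5+1-0=6; pred: 6+0-6=0
First extinction: pred at step 1

Answer: 1 pred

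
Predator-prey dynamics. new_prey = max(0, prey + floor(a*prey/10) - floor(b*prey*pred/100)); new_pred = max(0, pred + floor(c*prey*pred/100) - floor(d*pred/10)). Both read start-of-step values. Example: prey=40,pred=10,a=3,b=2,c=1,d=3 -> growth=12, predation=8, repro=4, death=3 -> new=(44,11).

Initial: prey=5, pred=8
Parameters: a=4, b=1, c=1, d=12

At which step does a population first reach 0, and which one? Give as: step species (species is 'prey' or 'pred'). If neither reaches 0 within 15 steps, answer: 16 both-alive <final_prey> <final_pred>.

Answer: 1 pred

Derivation:
Step 1: prey: 5+2-0=7; pred: 8+0-9=0
First extinction: pred at step 1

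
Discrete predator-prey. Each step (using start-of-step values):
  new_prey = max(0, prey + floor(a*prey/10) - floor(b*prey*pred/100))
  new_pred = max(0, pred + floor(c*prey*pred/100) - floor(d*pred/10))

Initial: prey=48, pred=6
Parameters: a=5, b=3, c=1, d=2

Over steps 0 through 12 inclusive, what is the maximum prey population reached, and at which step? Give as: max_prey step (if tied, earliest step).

Answer: 102 4

Derivation:
Step 1: prey: 48+24-8=64; pred: 6+2-1=7
Step 2: prey: 64+32-13=83; pred: 7+4-1=10
Step 3: prey: 83+41-24=100; pred: 10+8-2=16
Step 4: prey: 100+50-48=102; pred: 16+16-3=29
Step 5: prey: 102+51-88=65; pred: 29+29-5=53
Step 6: prey: 65+32-103=0; pred: 53+34-10=77
Step 7: prey: 0+0-0=0; pred: 77+0-15=62
Step 8: prey: 0+0-0=0; pred: 62+0-12=50
Step 9: prey: 0+0-0=0; pred: 50+0-10=40
Step 10: prey: 0+0-0=0; pred: 40+0-8=32
Step 11: prey: 0+0-0=0; pred: 32+0-6=26
Step 12: prey: 0+0-0=0; pred: 26+0-5=21
Max prey = 102 at step 4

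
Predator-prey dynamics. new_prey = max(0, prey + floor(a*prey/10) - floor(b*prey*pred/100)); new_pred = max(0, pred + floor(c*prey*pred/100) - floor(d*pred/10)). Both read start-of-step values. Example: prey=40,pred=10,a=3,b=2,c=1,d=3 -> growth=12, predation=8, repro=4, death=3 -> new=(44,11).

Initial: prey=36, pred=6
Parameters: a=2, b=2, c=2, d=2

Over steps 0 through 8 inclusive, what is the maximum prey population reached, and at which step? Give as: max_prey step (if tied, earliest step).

Step 1: prey: 36+7-4=39; pred: 6+4-1=9
Step 2: prey: 39+7-7=39; pred: 9+7-1=15
Step 3: prey: 39+7-11=35; pred: 15+11-3=23
Step 4: prey: 35+7-16=26; pred: 23+16-4=35
Step 5: prey: 26+5-18=13; pred: 35+18-7=46
Step 6: prey: 13+2-11=4; pred: 46+11-9=48
Step 7: prey: 4+0-3=1; pred: 48+3-9=42
Step 8: prey: 1+0-0=1; pred: 42+0-8=34
Max prey = 39 at step 1

Answer: 39 1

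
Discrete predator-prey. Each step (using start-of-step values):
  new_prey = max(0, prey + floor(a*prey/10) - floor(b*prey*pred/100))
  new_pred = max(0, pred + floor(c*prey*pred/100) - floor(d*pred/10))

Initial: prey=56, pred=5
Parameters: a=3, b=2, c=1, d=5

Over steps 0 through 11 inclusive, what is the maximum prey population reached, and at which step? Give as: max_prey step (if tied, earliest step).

Answer: 122 5

Derivation:
Step 1: prey: 56+16-5=67; pred: 5+2-2=5
Step 2: prey: 67+20-6=81; pred: 5+3-2=6
Step 3: prey: 81+24-9=96; pred: 6+4-3=7
Step 4: prey: 96+28-13=111; pred: 7+6-3=10
Step 5: prey: 111+33-22=122; pred: 10+11-5=16
Step 6: prey: 122+36-39=119; pred: 16+19-8=27
Step 7: prey: 119+35-64=90; pred: 27+32-13=46
Step 8: prey: 90+27-82=35; pred: 46+41-23=64
Step 9: prey: 35+10-44=1; pred: 64+22-32=54
Step 10: prey: 1+0-1=0; pred: 54+0-27=27
Step 11: prey: 0+0-0=0; pred: 27+0-13=14
Max prey = 122 at step 5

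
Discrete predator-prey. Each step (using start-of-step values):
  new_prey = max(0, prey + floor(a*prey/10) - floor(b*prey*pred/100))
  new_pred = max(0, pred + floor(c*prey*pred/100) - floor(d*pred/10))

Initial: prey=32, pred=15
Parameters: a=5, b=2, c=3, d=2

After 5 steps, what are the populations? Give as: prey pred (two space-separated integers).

Step 1: prey: 32+16-9=39; pred: 15+14-3=26
Step 2: prey: 39+19-20=38; pred: 26+30-5=51
Step 3: prey: 38+19-38=19; pred: 51+58-10=99
Step 4: prey: 19+9-37=0; pred: 99+56-19=136
Step 5: prey: 0+0-0=0; pred: 136+0-27=109

Answer: 0 109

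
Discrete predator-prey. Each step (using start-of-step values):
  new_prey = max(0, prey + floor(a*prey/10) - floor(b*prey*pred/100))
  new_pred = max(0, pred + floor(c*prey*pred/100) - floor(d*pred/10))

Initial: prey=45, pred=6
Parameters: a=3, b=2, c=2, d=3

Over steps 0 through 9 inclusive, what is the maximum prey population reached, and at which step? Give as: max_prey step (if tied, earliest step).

Step 1: prey: 45+13-5=53; pred: 6+5-1=10
Step 2: prey: 53+15-10=58; pred: 10+10-3=17
Step 3: prey: 58+17-19=56; pred: 17+19-5=31
Step 4: prey: 56+16-34=38; pred: 31+34-9=56
Step 5: prey: 38+11-42=7; pred: 56+42-16=82
Step 6: prey: 7+2-11=0; pred: 82+11-24=69
Step 7: prey: 0+0-0=0; pred: 69+0-20=49
Step 8: prey: 0+0-0=0; pred: 49+0-14=35
Step 9: prey: 0+0-0=0; pred: 35+0-10=25
Max prey = 58 at step 2

Answer: 58 2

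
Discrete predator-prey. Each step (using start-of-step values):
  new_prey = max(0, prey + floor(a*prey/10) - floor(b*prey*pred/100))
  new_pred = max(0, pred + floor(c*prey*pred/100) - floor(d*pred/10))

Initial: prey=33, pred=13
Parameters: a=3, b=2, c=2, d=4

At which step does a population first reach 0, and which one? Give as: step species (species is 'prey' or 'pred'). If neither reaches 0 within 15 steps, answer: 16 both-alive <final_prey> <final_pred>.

Answer: 16 both-alive 11 2

Derivation:
Step 1: prey: 33+9-8=34; pred: 13+8-5=16
Step 2: prey: 34+10-10=34; pred: 16+10-6=20
Step 3: prey: 34+10-13=31; pred: 20+13-8=25
Step 4: prey: 31+9-15=25; pred: 25+15-10=30
Step 5: prey: 25+7-15=17; pred: 30+15-12=33
Step 6: prey: 17+5-11=11; pred: 33+11-13=31
Step 7: prey: 11+3-6=8; pred: 31+6-12=25
Step 8: prey: 8+2-4=6; pred: 25+4-10=19
Step 9: prey: 6+1-2=5; pred: 19+2-7=14
Step 10: prey: 5+1-1=5; pred: 14+1-5=10
Step 11: prey: 5+1-1=5; pred: 10+1-4=7
Step 12: prey: 5+1-0=6; pred: 7+0-2=5
Step 13: prey: 6+1-0=7; pred: 5+0-2=3
Step 14: prey: 7+2-0=9; pred: 3+0-1=2
Step 15: prey: 9+2-0=11; pred: 2+0-0=2
No extinction within 15 steps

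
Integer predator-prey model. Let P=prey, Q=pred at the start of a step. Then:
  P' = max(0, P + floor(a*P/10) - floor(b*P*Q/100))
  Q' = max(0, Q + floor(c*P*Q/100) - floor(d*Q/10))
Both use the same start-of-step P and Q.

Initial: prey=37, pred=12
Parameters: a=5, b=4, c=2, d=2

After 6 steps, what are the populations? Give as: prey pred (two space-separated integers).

Answer: 0 27

Derivation:
Step 1: prey: 37+18-17=38; pred: 12+8-2=18
Step 2: prey: 38+19-27=30; pred: 18+13-3=28
Step 3: prey: 30+15-33=12; pred: 28+16-5=39
Step 4: prey: 12+6-18=0; pred: 39+9-7=41
Step 5: prey: 0+0-0=0; pred: 41+0-8=33
Step 6: prey: 0+0-0=0; pred: 33+0-6=27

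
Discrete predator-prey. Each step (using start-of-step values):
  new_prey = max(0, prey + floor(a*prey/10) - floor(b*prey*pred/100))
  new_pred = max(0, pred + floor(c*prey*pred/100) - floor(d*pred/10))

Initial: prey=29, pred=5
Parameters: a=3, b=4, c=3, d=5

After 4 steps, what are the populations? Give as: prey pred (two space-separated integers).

Step 1: prey: 29+8-5=32; pred: 5+4-2=7
Step 2: prey: 32+9-8=33; pred: 7+6-3=10
Step 3: prey: 33+9-13=29; pred: 10+9-5=14
Step 4: prey: 29+8-16=21; pred: 14+12-7=19

Answer: 21 19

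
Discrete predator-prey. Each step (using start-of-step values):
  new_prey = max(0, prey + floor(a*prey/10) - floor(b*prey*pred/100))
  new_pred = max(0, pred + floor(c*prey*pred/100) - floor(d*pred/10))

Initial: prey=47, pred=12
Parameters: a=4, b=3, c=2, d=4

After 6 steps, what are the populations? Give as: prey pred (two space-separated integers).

Step 1: prey: 47+18-16=49; pred: 12+11-4=19
Step 2: prey: 49+19-27=41; pred: 19+18-7=30
Step 3: prey: 41+16-36=21; pred: 30+24-12=42
Step 4: prey: 21+8-26=3; pred: 42+17-16=43
Step 5: prey: 3+1-3=1; pred: 43+2-17=28
Step 6: prey: 1+0-0=1; pred: 28+0-11=17

Answer: 1 17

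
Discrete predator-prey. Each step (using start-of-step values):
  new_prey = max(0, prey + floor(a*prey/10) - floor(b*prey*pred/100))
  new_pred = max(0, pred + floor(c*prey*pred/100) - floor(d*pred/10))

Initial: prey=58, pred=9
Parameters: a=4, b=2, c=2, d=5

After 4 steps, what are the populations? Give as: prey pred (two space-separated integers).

Answer: 13 106

Derivation:
Step 1: prey: 58+23-10=71; pred: 9+10-4=15
Step 2: prey: 71+28-21=78; pred: 15+21-7=29
Step 3: prey: 78+31-45=64; pred: 29+45-14=60
Step 4: prey: 64+25-76=13; pred: 60+76-30=106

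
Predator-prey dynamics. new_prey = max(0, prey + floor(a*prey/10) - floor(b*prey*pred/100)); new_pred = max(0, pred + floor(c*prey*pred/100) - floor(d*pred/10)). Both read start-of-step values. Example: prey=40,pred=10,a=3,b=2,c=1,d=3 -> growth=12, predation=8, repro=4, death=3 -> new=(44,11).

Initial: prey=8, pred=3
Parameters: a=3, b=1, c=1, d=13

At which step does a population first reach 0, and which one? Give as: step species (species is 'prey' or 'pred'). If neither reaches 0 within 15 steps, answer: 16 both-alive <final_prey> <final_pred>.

Step 1: prey: 8+2-0=10; pred: 3+0-3=0
First extinction: pred at step 1

Answer: 1 pred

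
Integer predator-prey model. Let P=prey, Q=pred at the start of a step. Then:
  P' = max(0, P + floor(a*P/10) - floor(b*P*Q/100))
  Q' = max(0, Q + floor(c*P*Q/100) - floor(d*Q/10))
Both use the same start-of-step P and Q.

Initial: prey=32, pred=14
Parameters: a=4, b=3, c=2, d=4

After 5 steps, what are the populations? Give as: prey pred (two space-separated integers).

Answer: 10 22

Derivation:
Step 1: prey: 32+12-13=31; pred: 14+8-5=17
Step 2: prey: 31+12-15=28; pred: 17+10-6=21
Step 3: prey: 28+11-17=22; pred: 21+11-8=24
Step 4: prey: 22+8-15=15; pred: 24+10-9=25
Step 5: prey: 15+6-11=10; pred: 25+7-10=22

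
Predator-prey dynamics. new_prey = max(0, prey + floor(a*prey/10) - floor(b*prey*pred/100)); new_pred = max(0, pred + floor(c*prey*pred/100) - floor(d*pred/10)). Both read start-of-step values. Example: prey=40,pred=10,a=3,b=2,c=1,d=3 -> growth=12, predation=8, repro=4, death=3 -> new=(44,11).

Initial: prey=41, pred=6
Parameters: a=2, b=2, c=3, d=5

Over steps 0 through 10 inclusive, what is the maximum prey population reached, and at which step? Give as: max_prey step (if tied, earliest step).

Answer: 45 1

Derivation:
Step 1: prey: 41+8-4=45; pred: 6+7-3=10
Step 2: prey: 45+9-9=45; pred: 10+13-5=18
Step 3: prey: 45+9-16=38; pred: 18+24-9=33
Step 4: prey: 38+7-25=20; pred: 33+37-16=54
Step 5: prey: 20+4-21=3; pred: 54+32-27=59
Step 6: prey: 3+0-3=0; pred: 59+5-29=35
Step 7: prey: 0+0-0=0; pred: 35+0-17=18
Step 8: prey: 0+0-0=0; pred: 18+0-9=9
Step 9: prey: 0+0-0=0; pred: 9+0-4=5
Step 10: prey: 0+0-0=0; pred: 5+0-2=3
Max prey = 45 at step 1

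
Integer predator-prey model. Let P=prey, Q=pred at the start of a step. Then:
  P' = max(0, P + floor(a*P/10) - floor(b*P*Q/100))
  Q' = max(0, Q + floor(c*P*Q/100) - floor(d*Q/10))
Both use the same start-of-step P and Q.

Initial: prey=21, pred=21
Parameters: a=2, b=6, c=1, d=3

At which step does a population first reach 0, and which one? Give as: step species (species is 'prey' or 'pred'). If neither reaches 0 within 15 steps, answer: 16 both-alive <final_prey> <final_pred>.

Step 1: prey: 21+4-26=0; pred: 21+4-6=19
First extinction: prey at step 1

Answer: 1 prey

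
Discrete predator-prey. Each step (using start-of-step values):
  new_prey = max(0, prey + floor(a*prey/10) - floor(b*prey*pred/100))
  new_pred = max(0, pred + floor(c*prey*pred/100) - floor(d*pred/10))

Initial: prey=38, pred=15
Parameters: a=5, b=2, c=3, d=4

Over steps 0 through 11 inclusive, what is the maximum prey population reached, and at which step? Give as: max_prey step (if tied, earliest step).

Step 1: prey: 38+19-11=46; pred: 15+17-6=26
Step 2: prey: 46+23-23=46; pred: 26+35-10=51
Step 3: prey: 46+23-46=23; pred: 51+70-20=101
Step 4: prey: 23+11-46=0; pred: 101+69-40=130
Step 5: prey: 0+0-0=0; pred: 130+0-52=78
Step 6: prey: 0+0-0=0; pred: 78+0-31=47
Step 7: prey: 0+0-0=0; pred: 47+0-18=29
Step 8: prey: 0+0-0=0; pred: 29+0-11=18
Step 9: prey: 0+0-0=0; pred: 18+0-7=11
Step 10: prey: 0+0-0=0; pred: 11+0-4=7
Step 11: prey: 0+0-0=0; pred: 7+0-2=5
Max prey = 46 at step 1

Answer: 46 1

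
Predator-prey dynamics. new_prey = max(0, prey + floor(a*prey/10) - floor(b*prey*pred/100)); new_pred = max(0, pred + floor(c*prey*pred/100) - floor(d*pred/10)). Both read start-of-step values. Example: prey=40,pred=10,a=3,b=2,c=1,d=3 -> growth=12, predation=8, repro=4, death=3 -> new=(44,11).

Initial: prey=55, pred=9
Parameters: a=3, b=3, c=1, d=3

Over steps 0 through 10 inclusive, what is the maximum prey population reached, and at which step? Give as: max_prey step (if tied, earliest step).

Answer: 57 1

Derivation:
Step 1: prey: 55+16-14=57; pred: 9+4-2=11
Step 2: prey: 57+17-18=56; pred: 11+6-3=14
Step 3: prey: 56+16-23=49; pred: 14+7-4=17
Step 4: prey: 49+14-24=39; pred: 17+8-5=20
Step 5: prey: 39+11-23=27; pred: 20+7-6=21
Step 6: prey: 27+8-17=18; pred: 21+5-6=20
Step 7: prey: 18+5-10=13; pred: 20+3-6=17
Step 8: prey: 13+3-6=10; pred: 17+2-5=14
Step 9: prey: 10+3-4=9; pred: 14+1-4=11
Step 10: prey: 9+2-2=9; pred: 11+0-3=8
Max prey = 57 at step 1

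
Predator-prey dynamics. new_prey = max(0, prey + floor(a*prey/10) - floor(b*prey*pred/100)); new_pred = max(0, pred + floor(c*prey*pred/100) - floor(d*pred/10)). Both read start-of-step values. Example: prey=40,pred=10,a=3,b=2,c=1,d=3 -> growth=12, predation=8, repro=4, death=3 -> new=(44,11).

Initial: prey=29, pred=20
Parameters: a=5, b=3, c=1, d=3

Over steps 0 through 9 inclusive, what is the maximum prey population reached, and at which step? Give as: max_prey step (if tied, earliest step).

Step 1: prey: 29+14-17=26; pred: 20+5-6=19
Step 2: prey: 26+13-14=25; pred: 19+4-5=18
Step 3: prey: 25+12-13=24; pred: 18+4-5=17
Step 4: prey: 24+12-12=24; pred: 17+4-5=16
Step 5: prey: 24+12-11=25; pred: 16+3-4=15
Step 6: prey: 25+12-11=26; pred: 15+3-4=14
Step 7: prey: 26+13-10=29; pred: 14+3-4=13
Step 8: prey: 29+14-11=32; pred: 13+3-3=13
Step 9: prey: 32+16-12=36; pred: 13+4-3=14
Max prey = 36 at step 9

Answer: 36 9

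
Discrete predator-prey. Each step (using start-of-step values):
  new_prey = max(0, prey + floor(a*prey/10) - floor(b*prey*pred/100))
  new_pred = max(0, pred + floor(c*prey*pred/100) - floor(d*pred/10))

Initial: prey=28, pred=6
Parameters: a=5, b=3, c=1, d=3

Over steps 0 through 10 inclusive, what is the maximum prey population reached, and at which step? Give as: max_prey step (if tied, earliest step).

Step 1: prey: 28+14-5=37; pred: 6+1-1=6
Step 2: prey: 37+18-6=49; pred: 6+2-1=7
Step 3: prey: 49+24-10=63; pred: 7+3-2=8
Step 4: prey: 63+31-15=79; pred: 8+5-2=11
Step 5: prey: 79+39-26=92; pred: 11+8-3=16
Step 6: prey: 92+46-44=94; pred: 16+14-4=26
Step 7: prey: 94+47-73=68; pred: 26+24-7=43
Step 8: prey: 68+34-87=15; pred: 43+29-12=60
Step 9: prey: 15+7-27=0; pred: 60+9-18=51
Step 10: prey: 0+0-0=0; pred: 51+0-15=36
Max prey = 94 at step 6

Answer: 94 6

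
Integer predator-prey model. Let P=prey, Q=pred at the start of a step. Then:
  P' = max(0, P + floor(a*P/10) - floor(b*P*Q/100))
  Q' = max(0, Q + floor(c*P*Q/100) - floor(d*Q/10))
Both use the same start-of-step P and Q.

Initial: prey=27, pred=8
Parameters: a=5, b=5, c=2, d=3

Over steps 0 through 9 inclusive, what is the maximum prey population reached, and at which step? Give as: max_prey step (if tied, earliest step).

Step 1: prey: 27+13-10=30; pred: 8+4-2=10
Step 2: prey: 30+15-15=30; pred: 10+6-3=13
Step 3: prey: 30+15-19=26; pred: 13+7-3=17
Step 4: prey: 26+13-22=17; pred: 17+8-5=20
Step 5: prey: 17+8-17=8; pred: 20+6-6=20
Step 6: prey: 8+4-8=4; pred: 20+3-6=17
Step 7: prey: 4+2-3=3; pred: 17+1-5=13
Step 8: prey: 3+1-1=3; pred: 13+0-3=10
Step 9: prey: 3+1-1=3; pred: 10+0-3=7
Max prey = 30 at step 1

Answer: 30 1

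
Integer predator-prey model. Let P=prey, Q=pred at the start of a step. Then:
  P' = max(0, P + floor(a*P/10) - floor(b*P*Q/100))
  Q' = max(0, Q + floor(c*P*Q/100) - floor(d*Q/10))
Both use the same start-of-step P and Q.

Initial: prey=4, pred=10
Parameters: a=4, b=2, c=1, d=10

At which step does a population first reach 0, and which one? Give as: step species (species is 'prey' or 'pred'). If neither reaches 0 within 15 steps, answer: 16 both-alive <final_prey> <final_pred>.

Step 1: prey: 4+1-0=5; pred: 10+0-10=0
First extinction: pred at step 1

Answer: 1 pred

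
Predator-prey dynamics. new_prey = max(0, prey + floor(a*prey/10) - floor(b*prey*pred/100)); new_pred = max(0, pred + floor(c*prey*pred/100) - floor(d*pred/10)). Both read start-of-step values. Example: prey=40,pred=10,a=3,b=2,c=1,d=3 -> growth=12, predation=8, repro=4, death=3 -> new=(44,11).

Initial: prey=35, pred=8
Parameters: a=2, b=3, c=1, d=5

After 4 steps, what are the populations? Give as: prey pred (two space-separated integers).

Answer: 38 3

Derivation:
Step 1: prey: 35+7-8=34; pred: 8+2-4=6
Step 2: prey: 34+6-6=34; pred: 6+2-3=5
Step 3: prey: 34+6-5=35; pred: 5+1-2=4
Step 4: prey: 35+7-4=38; pred: 4+1-2=3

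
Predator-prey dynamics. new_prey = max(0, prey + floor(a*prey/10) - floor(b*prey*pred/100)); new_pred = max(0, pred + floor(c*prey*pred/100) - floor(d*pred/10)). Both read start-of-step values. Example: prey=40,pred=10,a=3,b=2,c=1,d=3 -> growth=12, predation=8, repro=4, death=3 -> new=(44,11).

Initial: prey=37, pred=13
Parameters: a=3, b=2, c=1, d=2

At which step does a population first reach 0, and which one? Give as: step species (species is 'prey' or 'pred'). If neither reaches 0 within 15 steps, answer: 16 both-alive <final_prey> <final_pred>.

Step 1: prey: 37+11-9=39; pred: 13+4-2=15
Step 2: prey: 39+11-11=39; pred: 15+5-3=17
Step 3: prey: 39+11-13=37; pred: 17+6-3=20
Step 4: prey: 37+11-14=34; pred: 20+7-4=23
Step 5: prey: 34+10-15=29; pred: 23+7-4=26
Step 6: prey: 29+8-15=22; pred: 26+7-5=28
Step 7: prey: 22+6-12=16; pred: 28+6-5=29
Step 8: prey: 16+4-9=11; pred: 29+4-5=28
Step 9: prey: 11+3-6=8; pred: 28+3-5=26
Step 10: prey: 8+2-4=6; pred: 26+2-5=23
Step 11: prey: 6+1-2=5; pred: 23+1-4=20
Step 12: prey: 5+1-2=4; pred: 20+1-4=17
Step 13: prey: 4+1-1=4; pred: 17+0-3=14
Step 14: prey: 4+1-1=4; pred: 14+0-2=12
Step 15: prey: 4+1-0=5; pred: 12+0-2=10
No extinction within 15 steps

Answer: 16 both-alive 5 10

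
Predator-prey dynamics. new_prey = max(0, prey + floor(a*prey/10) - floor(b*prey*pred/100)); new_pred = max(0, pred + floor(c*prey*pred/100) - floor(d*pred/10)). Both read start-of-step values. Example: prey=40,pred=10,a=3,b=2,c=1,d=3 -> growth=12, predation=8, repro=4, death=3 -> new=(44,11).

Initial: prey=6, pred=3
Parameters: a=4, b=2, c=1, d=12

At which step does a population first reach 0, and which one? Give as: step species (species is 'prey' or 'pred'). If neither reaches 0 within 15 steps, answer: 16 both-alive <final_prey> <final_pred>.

Answer: 1 pred

Derivation:
Step 1: prey: 6+2-0=8; pred: 3+0-3=0
First extinction: pred at step 1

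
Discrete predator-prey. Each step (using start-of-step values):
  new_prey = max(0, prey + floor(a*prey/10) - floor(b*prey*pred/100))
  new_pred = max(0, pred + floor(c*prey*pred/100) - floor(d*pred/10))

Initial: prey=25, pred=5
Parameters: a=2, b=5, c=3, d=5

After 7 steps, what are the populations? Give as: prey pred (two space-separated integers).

Step 1: prey: 25+5-6=24; pred: 5+3-2=6
Step 2: prey: 24+4-7=21; pred: 6+4-3=7
Step 3: prey: 21+4-7=18; pred: 7+4-3=8
Step 4: prey: 18+3-7=14; pred: 8+4-4=8
Step 5: prey: 14+2-5=11; pred: 8+3-4=7
Step 6: prey: 11+2-3=10; pred: 7+2-3=6
Step 7: prey: 10+2-3=9; pred: 6+1-3=4

Answer: 9 4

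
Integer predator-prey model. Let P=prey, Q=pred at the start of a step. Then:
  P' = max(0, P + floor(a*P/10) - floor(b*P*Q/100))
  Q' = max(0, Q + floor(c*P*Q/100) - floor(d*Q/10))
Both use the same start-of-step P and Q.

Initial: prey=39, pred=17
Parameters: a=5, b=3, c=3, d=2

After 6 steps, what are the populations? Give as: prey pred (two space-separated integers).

Step 1: prey: 39+19-19=39; pred: 17+19-3=33
Step 2: prey: 39+19-38=20; pred: 33+38-6=65
Step 3: prey: 20+10-39=0; pred: 65+39-13=91
Step 4: prey: 0+0-0=0; pred: 91+0-18=73
Step 5: prey: 0+0-0=0; pred: 73+0-14=59
Step 6: prey: 0+0-0=0; pred: 59+0-11=48

Answer: 0 48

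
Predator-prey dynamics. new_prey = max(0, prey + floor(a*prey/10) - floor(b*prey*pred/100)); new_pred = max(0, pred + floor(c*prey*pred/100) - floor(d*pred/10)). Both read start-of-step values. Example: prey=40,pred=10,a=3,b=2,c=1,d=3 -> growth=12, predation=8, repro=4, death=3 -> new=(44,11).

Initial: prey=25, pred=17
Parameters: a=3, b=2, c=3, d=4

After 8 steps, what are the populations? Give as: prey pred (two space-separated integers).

Answer: 2 10

Derivation:
Step 1: prey: 25+7-8=24; pred: 17+12-6=23
Step 2: prey: 24+7-11=20; pred: 23+16-9=30
Step 3: prey: 20+6-12=14; pred: 30+18-12=36
Step 4: prey: 14+4-10=8; pred: 36+15-14=37
Step 5: prey: 8+2-5=5; pred: 37+8-14=31
Step 6: prey: 5+1-3=3; pred: 31+4-12=23
Step 7: prey: 3+0-1=2; pred: 23+2-9=16
Step 8: prey: 2+0-0=2; pred: 16+0-6=10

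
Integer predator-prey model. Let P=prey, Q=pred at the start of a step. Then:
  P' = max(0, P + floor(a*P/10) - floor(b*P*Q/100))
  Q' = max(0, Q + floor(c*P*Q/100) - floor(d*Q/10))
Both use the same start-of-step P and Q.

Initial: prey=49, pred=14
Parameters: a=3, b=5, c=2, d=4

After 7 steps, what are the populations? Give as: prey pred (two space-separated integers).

Step 1: prey: 49+14-34=29; pred: 14+13-5=22
Step 2: prey: 29+8-31=6; pred: 22+12-8=26
Step 3: prey: 6+1-7=0; pred: 26+3-10=19
Step 4: prey: 0+0-0=0; pred: 19+0-7=12
Step 5: prey: 0+0-0=0; pred: 12+0-4=8
Step 6: prey: 0+0-0=0; pred: 8+0-3=5
Step 7: prey: 0+0-0=0; pred: 5+0-2=3

Answer: 0 3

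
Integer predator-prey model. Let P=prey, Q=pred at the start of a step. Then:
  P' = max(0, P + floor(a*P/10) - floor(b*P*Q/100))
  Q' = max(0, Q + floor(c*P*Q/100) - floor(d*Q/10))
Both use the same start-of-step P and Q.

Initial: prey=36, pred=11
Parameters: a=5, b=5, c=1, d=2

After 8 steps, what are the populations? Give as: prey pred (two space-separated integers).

Step 1: prey: 36+18-19=35; pred: 11+3-2=12
Step 2: prey: 35+17-21=31; pred: 12+4-2=14
Step 3: prey: 31+15-21=25; pred: 14+4-2=16
Step 4: prey: 25+12-20=17; pred: 16+4-3=17
Step 5: prey: 17+8-14=11; pred: 17+2-3=16
Step 6: prey: 11+5-8=8; pred: 16+1-3=14
Step 7: prey: 8+4-5=7; pred: 14+1-2=13
Step 8: prey: 7+3-4=6; pred: 13+0-2=11

Answer: 6 11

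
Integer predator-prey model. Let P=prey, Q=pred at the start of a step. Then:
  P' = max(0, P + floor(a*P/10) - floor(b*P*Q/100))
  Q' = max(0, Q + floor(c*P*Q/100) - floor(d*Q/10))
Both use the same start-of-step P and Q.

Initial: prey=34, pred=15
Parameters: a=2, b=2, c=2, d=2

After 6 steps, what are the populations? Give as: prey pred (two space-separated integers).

Answer: 1 32

Derivation:
Step 1: prey: 34+6-10=30; pred: 15+10-3=22
Step 2: prey: 30+6-13=23; pred: 22+13-4=31
Step 3: prey: 23+4-14=13; pred: 31+14-6=39
Step 4: prey: 13+2-10=5; pred: 39+10-7=42
Step 5: prey: 5+1-4=2; pred: 42+4-8=38
Step 6: prey: 2+0-1=1; pred: 38+1-7=32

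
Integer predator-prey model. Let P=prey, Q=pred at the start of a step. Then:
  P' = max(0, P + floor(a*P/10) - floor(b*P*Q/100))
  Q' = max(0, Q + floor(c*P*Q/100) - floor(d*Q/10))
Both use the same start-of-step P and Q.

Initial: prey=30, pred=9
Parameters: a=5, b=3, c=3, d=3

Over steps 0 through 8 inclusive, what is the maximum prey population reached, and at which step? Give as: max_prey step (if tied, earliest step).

Answer: 39 2

Derivation:
Step 1: prey: 30+15-8=37; pred: 9+8-2=15
Step 2: prey: 37+18-16=39; pred: 15+16-4=27
Step 3: prey: 39+19-31=27; pred: 27+31-8=50
Step 4: prey: 27+13-40=0; pred: 50+40-15=75
Step 5: prey: 0+0-0=0; pred: 75+0-22=53
Step 6: prey: 0+0-0=0; pred: 53+0-15=38
Step 7: prey: 0+0-0=0; pred: 38+0-11=27
Step 8: prey: 0+0-0=0; pred: 27+0-8=19
Max prey = 39 at step 2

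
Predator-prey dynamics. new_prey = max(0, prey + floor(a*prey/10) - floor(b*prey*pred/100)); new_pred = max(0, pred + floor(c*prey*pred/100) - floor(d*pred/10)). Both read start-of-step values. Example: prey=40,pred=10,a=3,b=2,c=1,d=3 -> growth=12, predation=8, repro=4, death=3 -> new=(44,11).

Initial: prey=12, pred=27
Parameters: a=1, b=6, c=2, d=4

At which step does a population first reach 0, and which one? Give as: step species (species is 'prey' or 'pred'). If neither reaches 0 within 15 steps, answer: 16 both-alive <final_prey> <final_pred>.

Answer: 1 prey

Derivation:
Step 1: prey: 12+1-19=0; pred: 27+6-10=23
First extinction: prey at step 1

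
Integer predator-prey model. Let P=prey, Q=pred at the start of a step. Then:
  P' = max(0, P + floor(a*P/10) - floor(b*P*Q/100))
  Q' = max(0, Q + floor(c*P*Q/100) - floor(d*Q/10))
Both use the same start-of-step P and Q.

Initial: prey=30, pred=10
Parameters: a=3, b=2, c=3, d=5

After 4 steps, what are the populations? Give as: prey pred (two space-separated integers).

Answer: 21 40

Derivation:
Step 1: prey: 30+9-6=33; pred: 10+9-5=14
Step 2: prey: 33+9-9=33; pred: 14+13-7=20
Step 3: prey: 33+9-13=29; pred: 20+19-10=29
Step 4: prey: 29+8-16=21; pred: 29+25-14=40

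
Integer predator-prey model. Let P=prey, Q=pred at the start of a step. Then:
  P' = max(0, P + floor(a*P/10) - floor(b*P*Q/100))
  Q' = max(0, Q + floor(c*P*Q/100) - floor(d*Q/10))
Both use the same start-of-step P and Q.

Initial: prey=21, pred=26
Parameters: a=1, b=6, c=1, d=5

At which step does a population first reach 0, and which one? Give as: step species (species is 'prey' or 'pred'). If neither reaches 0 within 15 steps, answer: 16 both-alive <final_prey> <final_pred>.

Answer: 1 prey

Derivation:
Step 1: prey: 21+2-32=0; pred: 26+5-13=18
First extinction: prey at step 1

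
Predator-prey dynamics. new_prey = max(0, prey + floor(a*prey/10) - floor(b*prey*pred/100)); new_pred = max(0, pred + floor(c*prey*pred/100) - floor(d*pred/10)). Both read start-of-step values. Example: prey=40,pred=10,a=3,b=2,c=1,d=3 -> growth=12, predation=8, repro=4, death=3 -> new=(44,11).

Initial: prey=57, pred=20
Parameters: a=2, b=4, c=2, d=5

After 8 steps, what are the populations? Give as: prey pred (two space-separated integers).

Step 1: prey: 57+11-45=23; pred: 20+22-10=32
Step 2: prey: 23+4-29=0; pred: 32+14-16=30
Step 3: prey: 0+0-0=0; pred: 30+0-15=15
Step 4: prey: 0+0-0=0; pred: 15+0-7=8
Step 5: prey: 0+0-0=0; pred: 8+0-4=4
Step 6: prey: 0+0-0=0; pred: 4+0-2=2
Step 7: prey: 0+0-0=0; pred: 2+0-1=1
Step 8: prey: 0+0-0=0; pred: 1+0-0=1

Answer: 0 1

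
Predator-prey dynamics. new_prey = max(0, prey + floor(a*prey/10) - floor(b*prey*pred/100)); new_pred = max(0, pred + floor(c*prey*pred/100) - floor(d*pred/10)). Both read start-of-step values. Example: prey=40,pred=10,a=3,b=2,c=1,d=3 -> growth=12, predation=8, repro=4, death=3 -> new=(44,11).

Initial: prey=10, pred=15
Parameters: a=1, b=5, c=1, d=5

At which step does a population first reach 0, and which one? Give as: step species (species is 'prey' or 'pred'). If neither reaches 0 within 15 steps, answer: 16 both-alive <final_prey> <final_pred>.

Step 1: prey: 10+1-7=4; pred: 15+1-7=9
Step 2: prey: 4+0-1=3; pred: 9+0-4=5
Step 3: prey: 3+0-0=3; pred: 5+0-2=3
Step 4: prey: 3+0-0=3; pred: 3+0-1=2
Step 5: prey: 3+0-0=3; pred: 2+0-1=1
Step 6: prey: 3+0-0=3; pred: 1+0-0=1
Steps 7-15: state stable at prey=3, pred=1 (no change)
No extinction within 15 steps

Answer: 16 both-alive 3 1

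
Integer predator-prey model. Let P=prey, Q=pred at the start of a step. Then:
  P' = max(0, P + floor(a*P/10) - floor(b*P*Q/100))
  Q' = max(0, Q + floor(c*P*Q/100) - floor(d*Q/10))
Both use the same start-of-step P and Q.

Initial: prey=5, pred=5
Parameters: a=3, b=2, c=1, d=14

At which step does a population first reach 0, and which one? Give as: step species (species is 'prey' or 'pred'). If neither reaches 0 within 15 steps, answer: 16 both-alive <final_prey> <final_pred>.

Step 1: prey: 5+1-0=6; pred: 5+0-7=0
First extinction: pred at step 1

Answer: 1 pred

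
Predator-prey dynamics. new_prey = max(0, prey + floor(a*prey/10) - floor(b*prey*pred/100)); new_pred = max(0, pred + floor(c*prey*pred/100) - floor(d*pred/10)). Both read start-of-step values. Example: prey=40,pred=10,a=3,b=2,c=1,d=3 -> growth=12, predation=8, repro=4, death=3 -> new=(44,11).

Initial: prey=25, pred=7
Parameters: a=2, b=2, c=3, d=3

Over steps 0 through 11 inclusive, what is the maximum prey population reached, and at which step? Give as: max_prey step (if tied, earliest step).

Answer: 27 1

Derivation:
Step 1: prey: 25+5-3=27; pred: 7+5-2=10
Step 2: prey: 27+5-5=27; pred: 10+8-3=15
Step 3: prey: 27+5-8=24; pred: 15+12-4=23
Step 4: prey: 24+4-11=17; pred: 23+16-6=33
Step 5: prey: 17+3-11=9; pred: 33+16-9=40
Step 6: prey: 9+1-7=3; pred: 40+10-12=38
Step 7: prey: 3+0-2=1; pred: 38+3-11=30
Step 8: prey: 1+0-0=1; pred: 30+0-9=21
Step 9: prey: 1+0-0=1; pred: 21+0-6=15
Step 10: prey: 1+0-0=1; pred: 15+0-4=11
Step 11: prey: 1+0-0=1; pred: 11+0-3=8
Max prey = 27 at step 1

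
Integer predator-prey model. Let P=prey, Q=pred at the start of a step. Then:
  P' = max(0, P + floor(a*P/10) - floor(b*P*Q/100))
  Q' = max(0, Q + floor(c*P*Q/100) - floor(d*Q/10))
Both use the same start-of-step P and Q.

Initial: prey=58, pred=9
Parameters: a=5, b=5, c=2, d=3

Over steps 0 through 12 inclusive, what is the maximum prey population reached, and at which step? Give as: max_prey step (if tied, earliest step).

Answer: 61 1

Derivation:
Step 1: prey: 58+29-26=61; pred: 9+10-2=17
Step 2: prey: 61+30-51=40; pred: 17+20-5=32
Step 3: prey: 40+20-64=0; pred: 32+25-9=48
Step 4: prey: 0+0-0=0; pred: 48+0-14=34
Step 5: prey: 0+0-0=0; pred: 34+0-10=24
Step 6: prey: 0+0-0=0; pred: 24+0-7=17
Step 7: prey: 0+0-0=0; pred: 17+0-5=12
Step 8: prey: 0+0-0=0; pred: 12+0-3=9
Step 9: prey: 0+0-0=0; pred: 9+0-2=7
Step 10: prey: 0+0-0=0; pred: 7+0-2=5
Step 11: prey: 0+0-0=0; pred: 5+0-1=4
Step 12: prey: 0+0-0=0; pred: 4+0-1=3
Max prey = 61 at step 1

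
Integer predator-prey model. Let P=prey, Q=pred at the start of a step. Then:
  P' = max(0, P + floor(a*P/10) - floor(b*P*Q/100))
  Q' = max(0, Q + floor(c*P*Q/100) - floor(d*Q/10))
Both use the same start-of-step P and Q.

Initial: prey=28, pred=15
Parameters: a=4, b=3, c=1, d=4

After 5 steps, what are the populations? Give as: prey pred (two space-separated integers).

Step 1: prey: 28+11-12=27; pred: 15+4-6=13
Step 2: prey: 27+10-10=27; pred: 13+3-5=11
Step 3: prey: 27+10-8=29; pred: 11+2-4=9
Step 4: prey: 29+11-7=33; pred: 9+2-3=8
Step 5: prey: 33+13-7=39; pred: 8+2-3=7

Answer: 39 7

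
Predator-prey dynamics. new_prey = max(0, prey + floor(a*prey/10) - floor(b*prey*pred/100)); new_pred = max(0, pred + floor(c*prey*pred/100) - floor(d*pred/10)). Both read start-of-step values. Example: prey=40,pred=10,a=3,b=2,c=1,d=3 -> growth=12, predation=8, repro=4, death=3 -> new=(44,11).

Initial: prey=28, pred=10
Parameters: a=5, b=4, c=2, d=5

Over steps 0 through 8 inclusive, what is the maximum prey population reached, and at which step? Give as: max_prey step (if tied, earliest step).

Step 1: prey: 28+14-11=31; pred: 10+5-5=10
Step 2: prey: 31+15-12=34; pred: 10+6-5=11
Step 3: prey: 34+17-14=37; pred: 11+7-5=13
Step 4: prey: 37+18-19=36; pred: 13+9-6=16
Step 5: prey: 36+18-23=31; pred: 16+11-8=19
Step 6: prey: 31+15-23=23; pred: 19+11-9=21
Step 7: prey: 23+11-19=15; pred: 21+9-10=20
Step 8: prey: 15+7-12=10; pred: 20+6-10=16
Max prey = 37 at step 3

Answer: 37 3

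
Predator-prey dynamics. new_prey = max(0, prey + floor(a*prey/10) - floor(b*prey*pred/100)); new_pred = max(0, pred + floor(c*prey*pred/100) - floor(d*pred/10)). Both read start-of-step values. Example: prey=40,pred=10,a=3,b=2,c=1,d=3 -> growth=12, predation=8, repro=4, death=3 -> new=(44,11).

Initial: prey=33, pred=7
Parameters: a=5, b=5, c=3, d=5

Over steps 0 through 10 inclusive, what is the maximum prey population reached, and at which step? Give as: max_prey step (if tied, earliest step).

Step 1: prey: 33+16-11=38; pred: 7+6-3=10
Step 2: prey: 38+19-19=38; pred: 10+11-5=16
Step 3: prey: 38+19-30=27; pred: 16+18-8=26
Step 4: prey: 27+13-35=5; pred: 26+21-13=34
Step 5: prey: 5+2-8=0; pred: 34+5-17=22
Step 6: prey: 0+0-0=0; pred: 22+0-11=11
Step 7: prey: 0+0-0=0; pred: 11+0-5=6
Step 8: prey: 0+0-0=0; pred: 6+0-3=3
Step 9: prey: 0+0-0=0; pred: 3+0-1=2
Step 10: prey: 0+0-0=0; pred: 2+0-1=1
Max prey = 38 at step 1

Answer: 38 1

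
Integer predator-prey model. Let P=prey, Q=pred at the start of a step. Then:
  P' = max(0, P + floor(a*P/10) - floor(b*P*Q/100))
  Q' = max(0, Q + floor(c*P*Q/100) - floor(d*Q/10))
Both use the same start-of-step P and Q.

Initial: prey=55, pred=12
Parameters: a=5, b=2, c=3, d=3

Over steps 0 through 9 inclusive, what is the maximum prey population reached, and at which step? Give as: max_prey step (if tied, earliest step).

Answer: 69 1

Derivation:
Step 1: prey: 55+27-13=69; pred: 12+19-3=28
Step 2: prey: 69+34-38=65; pred: 28+57-8=77
Step 3: prey: 65+32-100=0; pred: 77+150-23=204
Step 4: prey: 0+0-0=0; pred: 204+0-61=143
Step 5: prey: 0+0-0=0; pred: 143+0-42=101
Step 6: prey: 0+0-0=0; pred: 101+0-30=71
Step 7: prey: 0+0-0=0; pred: 71+0-21=50
Step 8: prey: 0+0-0=0; pred: 50+0-15=35
Step 9: prey: 0+0-0=0; pred: 35+0-10=25
Max prey = 69 at step 1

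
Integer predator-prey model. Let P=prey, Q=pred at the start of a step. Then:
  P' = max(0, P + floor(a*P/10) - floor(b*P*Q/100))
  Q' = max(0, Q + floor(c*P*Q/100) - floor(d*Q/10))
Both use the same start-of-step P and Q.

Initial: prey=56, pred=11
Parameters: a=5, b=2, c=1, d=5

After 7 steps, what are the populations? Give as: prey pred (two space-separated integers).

Answer: 0 83

Derivation:
Step 1: prey: 56+28-12=72; pred: 11+6-5=12
Step 2: prey: 72+36-17=91; pred: 12+8-6=14
Step 3: prey: 91+45-25=111; pred: 14+12-7=19
Step 4: prey: 111+55-42=124; pred: 19+21-9=31
Step 5: prey: 124+62-76=110; pred: 31+38-15=54
Step 6: prey: 110+55-118=47; pred: 54+59-27=86
Step 7: prey: 47+23-80=0; pred: 86+40-43=83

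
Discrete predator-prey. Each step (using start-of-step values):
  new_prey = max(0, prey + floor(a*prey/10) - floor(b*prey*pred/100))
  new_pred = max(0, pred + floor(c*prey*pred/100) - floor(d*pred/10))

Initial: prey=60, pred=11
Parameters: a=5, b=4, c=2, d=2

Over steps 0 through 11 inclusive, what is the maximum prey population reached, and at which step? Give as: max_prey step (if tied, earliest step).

Answer: 64 1

Derivation:
Step 1: prey: 60+30-26=64; pred: 11+13-2=22
Step 2: prey: 64+32-56=40; pred: 22+28-4=46
Step 3: prey: 40+20-73=0; pred: 46+36-9=73
Step 4: prey: 0+0-0=0; pred: 73+0-14=59
Step 5: prey: 0+0-0=0; pred: 59+0-11=48
Step 6: prey: 0+0-0=0; pred: 48+0-9=39
Step 7: prey: 0+0-0=0; pred: 39+0-7=32
Step 8: prey: 0+0-0=0; pred: 32+0-6=26
Step 9: prey: 0+0-0=0; pred: 26+0-5=21
Step 10: prey: 0+0-0=0; pred: 21+0-4=17
Step 11: prey: 0+0-0=0; pred: 17+0-3=14
Max prey = 64 at step 1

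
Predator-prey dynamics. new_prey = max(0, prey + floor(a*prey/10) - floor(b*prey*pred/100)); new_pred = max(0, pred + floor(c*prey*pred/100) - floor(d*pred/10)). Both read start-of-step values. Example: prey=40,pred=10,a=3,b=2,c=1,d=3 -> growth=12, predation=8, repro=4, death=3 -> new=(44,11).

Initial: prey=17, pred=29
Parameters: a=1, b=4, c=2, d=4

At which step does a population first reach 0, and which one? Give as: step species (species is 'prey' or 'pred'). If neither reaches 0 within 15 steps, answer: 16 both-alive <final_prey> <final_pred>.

Step 1: prey: 17+1-19=0; pred: 29+9-11=27
First extinction: prey at step 1

Answer: 1 prey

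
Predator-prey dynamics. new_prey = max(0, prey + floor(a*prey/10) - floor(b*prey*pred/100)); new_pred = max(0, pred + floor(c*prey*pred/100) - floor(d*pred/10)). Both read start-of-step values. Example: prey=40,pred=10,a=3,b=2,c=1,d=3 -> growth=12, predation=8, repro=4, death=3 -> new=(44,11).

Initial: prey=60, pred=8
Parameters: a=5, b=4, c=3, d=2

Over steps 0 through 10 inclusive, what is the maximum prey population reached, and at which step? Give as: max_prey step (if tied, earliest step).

Step 1: prey: 60+30-19=71; pred: 8+14-1=21
Step 2: prey: 71+35-59=47; pred: 21+44-4=61
Step 3: prey: 47+23-114=0; pred: 61+86-12=135
Step 4: prey: 0+0-0=0; pred: 135+0-27=108
Step 5: prey: 0+0-0=0; pred: 108+0-21=87
Step 6: prey: 0+0-0=0; pred: 87+0-17=70
Step 7: prey: 0+0-0=0; pred: 70+0-14=56
Step 8: prey: 0+0-0=0; pred: 56+0-11=45
Step 9: prey: 0+0-0=0; pred: 45+0-9=36
Step 10: prey: 0+0-0=0; pred: 36+0-7=29
Max prey = 71 at step 1

Answer: 71 1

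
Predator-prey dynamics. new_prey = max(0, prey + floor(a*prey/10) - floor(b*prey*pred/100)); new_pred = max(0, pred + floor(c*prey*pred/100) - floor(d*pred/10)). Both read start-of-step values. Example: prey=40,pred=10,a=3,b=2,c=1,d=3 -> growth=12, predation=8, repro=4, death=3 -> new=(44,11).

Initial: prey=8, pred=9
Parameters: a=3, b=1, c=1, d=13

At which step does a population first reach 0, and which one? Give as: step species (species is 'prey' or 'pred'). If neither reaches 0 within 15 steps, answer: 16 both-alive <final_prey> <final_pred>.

Answer: 1 pred

Derivation:
Step 1: prey: 8+2-0=10; pred: 9+0-11=0
First extinction: pred at step 1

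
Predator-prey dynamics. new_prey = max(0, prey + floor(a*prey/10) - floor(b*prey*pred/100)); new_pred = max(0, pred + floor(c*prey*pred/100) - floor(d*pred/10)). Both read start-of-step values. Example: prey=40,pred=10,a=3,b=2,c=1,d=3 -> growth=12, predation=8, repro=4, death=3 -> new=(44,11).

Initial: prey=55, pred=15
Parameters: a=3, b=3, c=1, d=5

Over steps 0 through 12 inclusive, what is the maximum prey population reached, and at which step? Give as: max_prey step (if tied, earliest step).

Step 1: prey: 55+16-24=47; pred: 15+8-7=16
Step 2: prey: 47+14-22=39; pred: 16+7-8=15
Step 3: prey: 39+11-17=33; pred: 15+5-7=13
Step 4: prey: 33+9-12=30; pred: 13+4-6=11
Step 5: prey: 30+9-9=30; pred: 11+3-5=9
Step 6: prey: 30+9-8=31; pred: 9+2-4=7
Step 7: prey: 31+9-6=34; pred: 7+2-3=6
Step 8: prey: 34+10-6=38; pred: 6+2-3=5
Step 9: prey: 38+11-5=44; pred: 5+1-2=4
Step 10: prey: 44+13-5=52; pred: 4+1-2=3
Step 11: prey: 52+15-4=63; pred: 3+1-1=3
Step 12: prey: 63+18-5=76; pred: 3+1-1=3
Max prey = 76 at step 12

Answer: 76 12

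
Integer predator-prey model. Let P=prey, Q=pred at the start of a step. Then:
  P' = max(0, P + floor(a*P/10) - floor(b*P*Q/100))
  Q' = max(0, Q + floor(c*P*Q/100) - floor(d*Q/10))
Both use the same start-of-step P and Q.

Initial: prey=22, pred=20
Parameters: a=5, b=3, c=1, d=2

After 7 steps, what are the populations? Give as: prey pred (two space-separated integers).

Step 1: prey: 22+11-13=20; pred: 20+4-4=20
Step 2: prey: 20+10-12=18; pred: 20+4-4=20
Step 3: prey: 18+9-10=17; pred: 20+3-4=19
Step 4: prey: 17+8-9=16; pred: 19+3-3=19
Step 5: prey: 16+8-9=15; pred: 19+3-3=19
Step 6: prey: 15+7-8=14; pred: 19+2-3=18
Step 7: prey: 14+7-7=14; pred: 18+2-3=17

Answer: 14 17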